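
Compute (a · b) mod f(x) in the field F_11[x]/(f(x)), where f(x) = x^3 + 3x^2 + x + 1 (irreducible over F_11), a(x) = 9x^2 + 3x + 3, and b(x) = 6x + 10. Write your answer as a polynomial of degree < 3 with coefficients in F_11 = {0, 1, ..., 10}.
a · b ≡ x^2 + 5x + 9 (mod f(x))

Multiply in F_11[x]: a(x)·b(x) = (9x^2 + 3x + 3)·(6x + 10) = 10x^3 + 9x^2 + 4x + 8. This has degree ≥ 3, so divide by f(x) over F_11: 10x^3 + 9x^2 + 4x + 8 = (10)·(x^3 + 3x^2 + x + 1) + (x^2 + 5x + 9). Hence a·b ≡ x^2 + 5x + 9 (mod f). (F_11[x]/(f) is a field with 11^3 = 1331 elements since f is irreducible of degree 3.)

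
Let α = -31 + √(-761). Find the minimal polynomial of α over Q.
m_α(x) = x^2 + 62x + 1722

From α + 31 = √(-761), squaring gives (α + 31)^2 = -761, i.e. α^2 + 62α + 961 = -761, so α^2 + 62α + 1722 = 0. The discriminant of x^2 + 62x + 1722 is (62)^2 - 4·(1722) = 3844 - 6888 = -3044, and 4·(-761) is not a perfect square in Q since -761 is squarefree and ≠ 1. Hence x^2 + 62x + 1722 is irreducible over Q and is the minimal polynomial of α.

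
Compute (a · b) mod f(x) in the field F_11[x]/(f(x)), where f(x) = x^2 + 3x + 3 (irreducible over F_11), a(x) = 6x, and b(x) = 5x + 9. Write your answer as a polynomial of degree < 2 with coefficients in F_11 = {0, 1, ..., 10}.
a · b ≡ 8x + 9 (mod f(x))

Multiply in F_11[x]: a(x)·b(x) = (6x)·(5x + 9) = 8x^2 + 10x. This has degree ≥ 2, so divide by f(x) over F_11: 8x^2 + 10x = (8)·(x^2 + 3x + 3) + (8x + 9). Hence a·b ≡ 8x + 9 (mod f). (F_11[x]/(f) is a field with 11^2 = 121 elements since f is irreducible of degree 2.)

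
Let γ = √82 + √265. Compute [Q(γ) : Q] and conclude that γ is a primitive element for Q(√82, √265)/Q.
[Q(γ) : Q] = 4 (equivalently, Q(γ) = Q(√82, √265))

Obviously Q(γ) ⊆ Q(√82, √265), and [Q(√82, √265):Q] = 4 (since 82, 265 are distinct squarefree integers > 1 with 21730 not a perfect square). To show equality we compute the minimal polynomial of γ. From γ = √82 + √265: γ^2 = 82 + 2√(21730) + 265 = 347 + 2√(21730), so γ^2 - 347 = 2√(21730); squaring, (γ^2 - 347)^2 = 4·21730, i.e. γ^4 - 694γ^2 + 120409 - 86920 = 0, i.e. γ^4 - 694γ^2 + 33489 = 0. So γ is a root of x^4 - 694x^2 + 33489. This polynomial is irreducible over Q: it has no rational root (each ±√82 ± √265 is irrational), and any factorization into two quadratics over Q would force √(21730) ∈ Q (pairing opposite roots) or √82, √265 ∈ Q (other pairings), all impossible. Hence [Q(γ):Q] = 4 = [Q(√82, √265):Q], so Q(γ) = Q(√82, √265).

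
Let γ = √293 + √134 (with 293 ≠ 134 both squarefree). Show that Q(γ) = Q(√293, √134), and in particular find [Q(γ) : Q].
[Q(γ) : Q] = 4 (equivalently, Q(γ) = Q(√293, √134))

Obviously Q(γ) ⊆ Q(√293, √134), and [Q(√293, √134):Q] = 4 (since 293, 134 are distinct squarefree integers > 1 with 39262 not a perfect square). To show equality we compute the minimal polynomial of γ. From γ = √293 + √134: γ^2 = 293 + 2√(39262) + 134 = 427 + 2√(39262), so γ^2 - 427 = 2√(39262); squaring, (γ^2 - 427)^2 = 4·39262, i.e. γ^4 - 854γ^2 + 182329 - 157048 = 0, i.e. γ^4 - 854γ^2 + 25281 = 0. So γ is a root of x^4 - 854x^2 + 25281. This polynomial is irreducible over Q: it has no rational root (each ±√293 ± √134 is irrational), and any factorization into two quadratics over Q would force √(39262) ∈ Q (pairing opposite roots) or √293, √134 ∈ Q (other pairings), all impossible. Hence [Q(γ):Q] = 4 = [Q(√293, √134):Q], so Q(γ) = Q(√293, √134).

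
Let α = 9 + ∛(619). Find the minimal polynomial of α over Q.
m_α(x) = x^3 - 27x^2 + 243x - 1348

Set β = α - 9 = ∛(619), so β^3 = 619. Then (α - 9)^3 - 619 = 0, i.e. α is a root of g(x) = (x - 9)^3 - 619 = x^3 - 27x^2 + 243x - 1348. Since g(x) = h(x - 9) where h(x) = x^3 - 619, and h is irreducible over Q (because 619 is not a perfect cube, so h has no rational root, and a monic cubic with no rational root is irreducible), g is also irreducible (irreducibility is preserved under the substitution x → x - 9). Hence m_α(x) = x^3 - 27x^2 + 243x - 1348.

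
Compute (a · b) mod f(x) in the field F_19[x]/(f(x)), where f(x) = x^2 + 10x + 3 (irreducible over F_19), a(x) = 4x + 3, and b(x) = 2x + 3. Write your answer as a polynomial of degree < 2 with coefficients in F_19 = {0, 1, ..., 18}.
a · b ≡ 14x + 4 (mod f(x))

Multiply in F_19[x]: a(x)·b(x) = (4x + 3)·(2x + 3) = 8x^2 + 18x + 9. This has degree ≥ 2, so divide by f(x) over F_19: 8x^2 + 18x + 9 = (8)·(x^2 + 10x + 3) + (14x + 4). Hence a·b ≡ 14x + 4 (mod f). (F_19[x]/(f) is a field with 19^2 = 361 elements since f is irreducible of degree 2.)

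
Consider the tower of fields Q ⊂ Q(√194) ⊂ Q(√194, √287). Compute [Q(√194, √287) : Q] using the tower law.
[Q(√194, √287) : Q] = 4

[Q(√194):Q] = 2 (min poly x^2 - 194, irreducible since 194 is squarefree > 1). For the top step, suppose √287 ∈ Q(√194), say √287 = c + d√194 with c, d ∈ Q. Squaring: 287 = c^2 + 194d^2 + 2cd√194. Since √194 ∉ Q this forces 2cd = 0. If d = 0 then √287 = c ∈ Q, contradicting 287 squarefree > 1. If c = 0 then 287 = 194d^2, so 194·287 = (194d)^2 is a perfect square in Q — but 194·287 = 55678 is not a perfect square (since 194 and 287 are distinct squarefree integers). Contradiction. Hence √287 ∉ Q(√194), so x^2 - 287 stays irreducible over Q(√194) and [Q(√194, √287) : Q(√194)] = 2. By the tower law, [Q(√194, √287) : Q] = 2 · 2 = 4.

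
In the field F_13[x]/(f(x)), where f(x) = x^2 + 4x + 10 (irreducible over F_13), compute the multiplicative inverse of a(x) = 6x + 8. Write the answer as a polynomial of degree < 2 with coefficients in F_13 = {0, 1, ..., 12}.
a(x)^(-1) ≡ 3x + 8 (mod f(x))

Since f is irreducible over F_13, F_13[x]/(f) is a field and a(x) ≠ 0 has an inverse. Apply the extended Euclidean algorithm to f(x) and a(x) in F_13[x]: f(x) = (11x + 12)·a(x) + (5). The last nonzero remainder is the constant 5 = gcd(f, a) in F_13. Back-substituting through the division chain expresses 5 = s(x)·a(x) + t(x)·f(x) with s(x) ≡ 2x + 1 (mod f), so (2x + 1)·a(x) ≡ 5 (mod f). Multiplying by 5^(-1) ≡ 8 in F_13 gives a(x)^(-1) ≡ 8·(2x + 1) ≡ 3x + 8 (mod f). Check: (6x + 8)·(3x + 8) = 5x^2 + 7x + 12 ≡ 1 (mod x^2 + 4x + 10).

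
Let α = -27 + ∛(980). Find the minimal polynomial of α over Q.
m_α(x) = x^3 + 81x^2 + 2187x + 18703

Set β = α + 27 = ∛(980), so β^3 = 980. Then (α + 27)^3 - 980 = 0, i.e. α is a root of g(x) = (x + 27)^3 - 980 = x^3 + 81x^2 + 2187x + 18703. Since g(x) = h(x + 27) where h(x) = x^3 - 980, and h is irreducible over Q (because 980 is not a perfect cube, so h has no rational root, and a monic cubic with no rational root is irreducible), g is also irreducible (irreducibility is preserved under the substitution x → x + 27). Hence m_α(x) = x^3 + 81x^2 + 2187x + 18703.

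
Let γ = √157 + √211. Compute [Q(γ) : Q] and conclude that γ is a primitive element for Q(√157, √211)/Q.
[Q(γ) : Q] = 4 (equivalently, Q(γ) = Q(√157, √211))

Obviously Q(γ) ⊆ Q(√157, √211), and [Q(√157, √211):Q] = 4 (since 157, 211 are distinct squarefree integers > 1 with 33127 not a perfect square). To show equality we compute the minimal polynomial of γ. From γ = √157 + √211: γ^2 = 157 + 2√(33127) + 211 = 368 + 2√(33127), so γ^2 - 368 = 2√(33127); squaring, (γ^2 - 368)^2 = 4·33127, i.e. γ^4 - 736γ^2 + 135424 - 132508 = 0, i.e. γ^4 - 736γ^2 + 2916 = 0. So γ is a root of x^4 - 736x^2 + 2916. This polynomial is irreducible over Q: it has no rational root (each ±√157 ± √211 is irrational), and any factorization into two quadratics over Q would force √(33127) ∈ Q (pairing opposite roots) or √157, √211 ∈ Q (other pairings), all impossible. Hence [Q(γ):Q] = 4 = [Q(√157, √211):Q], so Q(γ) = Q(√157, √211).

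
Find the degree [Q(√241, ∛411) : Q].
[Q(√241, ∛411) : Q] = 6

Let L = Q(√241, ∛411). Since Q(√241) ⊂ L and [Q(√241):Q] = 2, the tower law gives 2 | [L:Q]. Likewise Q(∛411) ⊂ L with [Q(∛411):Q] = 3 (because 411 is not a perfect cube), so 3 | [L:Q]. As gcd(2,3) = 1, [L:Q] is divisible by 6. Conversely L is generated over Q by √241 and ∛411, so [L:Q] ≤ 2·3 = 6. Therefore [Q(√241, ∛411) : Q] = 6.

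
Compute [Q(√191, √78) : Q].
[Q(√191, √78) : Q] = 4

[Q(√191):Q] = 2 (min poly x^2 - 191, irreducible since 191 is squarefree > 1). For the top step, suppose √78 ∈ Q(√191), say √78 = c + d√191 with c, d ∈ Q. Squaring: 78 = c^2 + 191d^2 + 2cd√191. Since √191 ∉ Q this forces 2cd = 0. If d = 0 then √78 = c ∈ Q, contradicting 78 squarefree > 1. If c = 0 then 78 = 191d^2, so 191·78 = (191d)^2 is a perfect square in Q — but 191·78 = 14898 is not a perfect square (since 191 and 78 are distinct squarefree integers). Contradiction. Hence √78 ∉ Q(√191), so x^2 - 78 stays irreducible over Q(√191) and [Q(√191, √78) : Q(√191)] = 2. By the tower law, [Q(√191, √78) : Q] = 2 · 2 = 4.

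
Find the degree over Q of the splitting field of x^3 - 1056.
[K : Q] = 6

The roots of x^3 - 1056 are ∛1056, ω∛1056, ω^2∛1056 where ω = e^(2πi/3) is a primitive cube root of unity, so K = Q(∛1056, ω). Now [Q(∛1056):Q] = 3 (since 1056 is not a perfect cube, x^3 - 1056 is irreducible) and [Q(ω):Q] = 2. Both 2 and 3 divide [K:Q], and [K:Q] ≤ 3·2 = 6, so [K:Q] = 6. (Equivalently: Q(∛1056) ⊂ R but ω ∉ R, so [K : Q(∛1056)] = 2.)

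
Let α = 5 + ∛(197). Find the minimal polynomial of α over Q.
m_α(x) = x^3 - 15x^2 + 75x - 322

Set β = α - 5 = ∛(197), so β^3 = 197. Then (α - 5)^3 - 197 = 0, i.e. α is a root of g(x) = (x - 5)^3 - 197 = x^3 - 15x^2 + 75x - 322. Since g(x) = h(x - 5) where h(x) = x^3 - 197, and h is irreducible over Q (because 197 is not a perfect cube, so h has no rational root, and a monic cubic with no rational root is irreducible), g is also irreducible (irreducibility is preserved under the substitution x → x - 5). Hence m_α(x) = x^3 - 15x^2 + 75x - 322.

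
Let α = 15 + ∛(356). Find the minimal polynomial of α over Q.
m_α(x) = x^3 - 45x^2 + 675x - 3731

Set β = α - 15 = ∛(356), so β^3 = 356. Then (α - 15)^3 - 356 = 0, i.e. α is a root of g(x) = (x - 15)^3 - 356 = x^3 - 45x^2 + 675x - 3731. Since g(x) = h(x - 15) where h(x) = x^3 - 356, and h is irreducible over Q (because 356 is not a perfect cube, so h has no rational root, and a monic cubic with no rational root is irreducible), g is also irreducible (irreducibility is preserved under the substitution x → x - 15). Hence m_α(x) = x^3 - 45x^2 + 675x - 3731.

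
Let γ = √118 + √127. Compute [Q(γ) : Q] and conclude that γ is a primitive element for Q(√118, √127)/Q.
[Q(γ) : Q] = 4 (equivalently, Q(γ) = Q(√118, √127))

Obviously Q(γ) ⊆ Q(√118, √127), and [Q(√118, √127):Q] = 4 (since 118, 127 are distinct squarefree integers > 1 with 14986 not a perfect square). To show equality we compute the minimal polynomial of γ. From γ = √118 + √127: γ^2 = 118 + 2√(14986) + 127 = 245 + 2√(14986), so γ^2 - 245 = 2√(14986); squaring, (γ^2 - 245)^2 = 4·14986, i.e. γ^4 - 490γ^2 + 60025 - 59944 = 0, i.e. γ^4 - 490γ^2 + 81 = 0. So γ is a root of x^4 - 490x^2 + 81. This polynomial is irreducible over Q: it has no rational root (each ±√118 ± √127 is irrational), and any factorization into two quadratics over Q would force √(14986) ∈ Q (pairing opposite roots) or √118, √127 ∈ Q (other pairings), all impossible. Hence [Q(γ):Q] = 4 = [Q(√118, √127):Q], so Q(γ) = Q(√118, √127).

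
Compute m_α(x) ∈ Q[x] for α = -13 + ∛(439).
m_α(x) = x^3 + 39x^2 + 507x + 1758

Set β = α + 13 = ∛(439), so β^3 = 439. Then (α + 13)^3 - 439 = 0, i.e. α is a root of g(x) = (x + 13)^3 - 439 = x^3 + 39x^2 + 507x + 1758. Since g(x) = h(x + 13) where h(x) = x^3 - 439, and h is irreducible over Q (because 439 is not a perfect cube, so h has no rational root, and a monic cubic with no rational root is irreducible), g is also irreducible (irreducibility is preserved under the substitution x → x + 13). Hence m_α(x) = x^3 + 39x^2 + 507x + 1758.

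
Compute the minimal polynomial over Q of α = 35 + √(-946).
m_α(x) = x^2 - 70x + 2171

From α - 35 = √(-946), squaring gives (α - 35)^2 = -946, i.e. α^2 - 70α + 1225 = -946, so α^2 - 70α + 2171 = 0. The discriminant of x^2 - 70x + 2171 is (-70)^2 - 4·(2171) = 4900 - 8684 = -3784, and 4·(-946) is not a perfect square in Q since -946 is squarefree and ≠ 1. Hence x^2 - 70x + 2171 is irreducible over Q and is the minimal polynomial of α.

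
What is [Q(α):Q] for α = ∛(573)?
[Q(α):Q] = 3

The minimal polynomial of α is x^3 - 573, irreducible over Q since 573 is not a perfect cube (so x^3 - 573 has no rational root). Hence [Q(α):Q] = deg(m_α) = 3.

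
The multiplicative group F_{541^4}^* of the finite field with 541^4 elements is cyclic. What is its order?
|F_{541^4}^*| = 85662167760

F_{541^4} has 541^4 = 85662167761 elements; its multiplicative group consists of all nonzero elements, so |F_{541^4}^*| = 85662167761 - 1 = 85662167760. (It is cyclic since any finite subgroup of the multiplicative group of a field is cyclic.)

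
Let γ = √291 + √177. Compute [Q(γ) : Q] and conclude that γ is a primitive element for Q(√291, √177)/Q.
[Q(γ) : Q] = 4 (equivalently, Q(γ) = Q(√291, √177))

Obviously Q(γ) ⊆ Q(√291, √177), and [Q(√291, √177):Q] = 4 (since 291, 177 are distinct squarefree integers > 1 with 51507 not a perfect square). To show equality we compute the minimal polynomial of γ. From γ = √291 + √177: γ^2 = 291 + 2√(51507) + 177 = 468 + 2√(51507), so γ^2 - 468 = 2√(51507); squaring, (γ^2 - 468)^2 = 4·51507, i.e. γ^4 - 936γ^2 + 219024 - 206028 = 0, i.e. γ^4 - 936γ^2 + 12996 = 0. So γ is a root of x^4 - 936x^2 + 12996. This polynomial is irreducible over Q: it has no rational root (each ±√291 ± √177 is irrational), and any factorization into two quadratics over Q would force √(51507) ∈ Q (pairing opposite roots) or √291, √177 ∈ Q (other pairings), all impossible. Hence [Q(γ):Q] = 4 = [Q(√291, √177):Q], so Q(γ) = Q(√291, √177).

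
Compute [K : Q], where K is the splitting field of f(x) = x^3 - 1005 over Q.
[K : Q] = 6

The roots of x^3 - 1005 are ∛1005, ω∛1005, ω^2∛1005 where ω = e^(2πi/3) is a primitive cube root of unity, so K = Q(∛1005, ω). Now [Q(∛1005):Q] = 3 (since 1005 is not a perfect cube, x^3 - 1005 is irreducible) and [Q(ω):Q] = 2. Both 2 and 3 divide [K:Q], and [K:Q] ≤ 3·2 = 6, so [K:Q] = 6. (Equivalently: Q(∛1005) ⊂ R but ω ∉ R, so [K : Q(∛1005)] = 2.)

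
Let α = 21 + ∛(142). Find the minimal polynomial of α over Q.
m_α(x) = x^3 - 63x^2 + 1323x - 9403

Set β = α - 21 = ∛(142), so β^3 = 142. Then (α - 21)^3 - 142 = 0, i.e. α is a root of g(x) = (x - 21)^3 - 142 = x^3 - 63x^2 + 1323x - 9403. Since g(x) = h(x - 21) where h(x) = x^3 - 142, and h is irreducible over Q (because 142 is not a perfect cube, so h has no rational root, and a monic cubic with no rational root is irreducible), g is also irreducible (irreducibility is preserved under the substitution x → x - 21). Hence m_α(x) = x^3 - 63x^2 + 1323x - 9403.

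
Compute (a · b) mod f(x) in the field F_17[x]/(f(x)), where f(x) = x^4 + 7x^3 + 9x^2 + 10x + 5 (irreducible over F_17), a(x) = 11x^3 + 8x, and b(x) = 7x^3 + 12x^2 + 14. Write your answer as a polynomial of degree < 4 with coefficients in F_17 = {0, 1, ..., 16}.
a · b ≡ x^3 + 12x^2 + 2x + 7 (mod f(x))

Multiply in F_17[x]: a(x)·b(x) = (11x^3 + 8x)·(7x^3 + 12x^2 + 14) = 9x^6 + 13x^5 + 5x^4 + 12x^3 + 10x. This has degree ≥ 4, so divide by f(x) over F_17: 9x^6 + 13x^5 + 5x^4 + 12x^3 + 10x = (9x^2 + x + 2)·(x^4 + 7x^3 + 9x^2 + 10x + 5) + (x^3 + 12x^2 + 2x + 7). Hence a·b ≡ x^3 + 12x^2 + 2x + 7 (mod f). (F_17[x]/(f) is a field with 17^4 = 83521 elements since f is irreducible of degree 4.)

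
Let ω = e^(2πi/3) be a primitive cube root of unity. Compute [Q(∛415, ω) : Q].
[Q(∛415, ω) : Q] = 6

[Q(∛415):Q] = 3 (min poly x^3 - 415, irreducible since 415 is not a perfect cube). [Q(ω):Q] = 2 (min poly x^2 + x + 1). Since Q(∛415) ⊂ R and ω ∉ R, we have ω ∉ Q(∛415), so x^2 + x + 1 remains irreducible over Q(∛415) and [Q(∛415, ω) : Q(∛415)] = 2. By the tower law, [Q(∛415, ω) : Q] = 3 · 2 = 6. (In fact Q(∛415, ω) is the splitting field of x^3 - 415 over Q.)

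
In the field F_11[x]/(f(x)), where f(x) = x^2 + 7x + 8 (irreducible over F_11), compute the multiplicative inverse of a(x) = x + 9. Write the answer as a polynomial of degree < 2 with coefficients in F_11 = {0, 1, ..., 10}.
a(x)^(-1) ≡ 8x + 6 (mod f(x))

Since f is irreducible over F_11, F_11[x]/(f) is a field and a(x) ≠ 0 has an inverse. Apply the extended Euclidean algorithm to f(x) and a(x) in F_11[x]: f(x) = (x + 9)·a(x) + (4). The last nonzero remainder is the constant 4 = gcd(f, a) in F_11. Back-substituting through the division chain expresses 4 = s(x)·a(x) + t(x)·f(x) with s(x) ≡ 10x + 2 (mod f), so (10x + 2)·a(x) ≡ 4 (mod f). Multiplying by 4^(-1) ≡ 3 in F_11 gives a(x)^(-1) ≡ 3·(10x + 2) ≡ 8x + 6 (mod f). Check: (x + 9)·(8x + 6) = 8x^2 + x + 10 ≡ 1 (mod x^2 + 7x + 8).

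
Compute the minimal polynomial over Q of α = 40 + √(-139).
m_α(x) = x^2 - 80x + 1739

From α - 40 = √(-139), squaring gives (α - 40)^2 = -139, i.e. α^2 - 80α + 1600 = -139, so α^2 - 80α + 1739 = 0. The discriminant of x^2 - 80x + 1739 is (-80)^2 - 4·(1739) = 6400 - 6956 = -556, and 4·(-139) is not a perfect square in Q since -139 is squarefree and ≠ 1. Hence x^2 - 80x + 1739 is irreducible over Q and is the minimal polynomial of α.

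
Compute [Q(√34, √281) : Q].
[Q(√34, √281) : Q] = 4

[Q(√34):Q] = 2 (min poly x^2 - 34, irreducible since 34 is squarefree > 1). For the top step, suppose √281 ∈ Q(√34), say √281 = c + d√34 with c, d ∈ Q. Squaring: 281 = c^2 + 34d^2 + 2cd√34. Since √34 ∉ Q this forces 2cd = 0. If d = 0 then √281 = c ∈ Q, contradicting 281 squarefree > 1. If c = 0 then 281 = 34d^2, so 34·281 = (34d)^2 is a perfect square in Q — but 34·281 = 9554 is not a perfect square (since 34 and 281 are distinct squarefree integers). Contradiction. Hence √281 ∉ Q(√34), so x^2 - 281 stays irreducible over Q(√34) and [Q(√34, √281) : Q(√34)] = 2. By the tower law, [Q(√34, √281) : Q] = 2 · 2 = 4.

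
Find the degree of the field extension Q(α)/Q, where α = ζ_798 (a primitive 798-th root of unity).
[Q(α):Q] = 216

The minimal polynomial of ζ_798 over Q is the 798-th cyclotomic polynomial Φ_798(x), which is irreducible over Q and has degree φ(798) = 216. Hence [Q(α):Q] = φ(798) = 216.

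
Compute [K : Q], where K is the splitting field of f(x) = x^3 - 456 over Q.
[K : Q] = 6

The roots of x^3 - 456 are ∛456, ω∛456, ω^2∛456 where ω = e^(2πi/3) is a primitive cube root of unity, so K = Q(∛456, ω). Now [Q(∛456):Q] = 3 (since 456 is not a perfect cube, x^3 - 456 is irreducible) and [Q(ω):Q] = 2. Both 2 and 3 divide [K:Q], and [K:Q] ≤ 3·2 = 6, so [K:Q] = 6. (Equivalently: Q(∛456) ⊂ R but ω ∉ R, so [K : Q(∛456)] = 2.)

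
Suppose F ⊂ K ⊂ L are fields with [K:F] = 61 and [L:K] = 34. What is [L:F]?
[L:F] = 2074

The tower law says that for any tower of field extensions F ⊂ K ⊂ L with finite degrees, [L:F] = [L:K] · [K:F]. Here this gives [L:F] = 34 · 61 = 2074.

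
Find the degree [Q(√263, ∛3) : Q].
[Q(√263, ∛3) : Q] = 6

Let L = Q(√263, ∛3). Since Q(√263) ⊂ L and [Q(√263):Q] = 2, the tower law gives 2 | [L:Q]. Likewise Q(∛3) ⊂ L with [Q(∛3):Q] = 3 (because 3 is not a perfect cube), so 3 | [L:Q]. As gcd(2,3) = 1, [L:Q] is divisible by 6. Conversely L is generated over Q by √263 and ∛3, so [L:Q] ≤ 2·3 = 6. Therefore [Q(√263, ∛3) : Q] = 6.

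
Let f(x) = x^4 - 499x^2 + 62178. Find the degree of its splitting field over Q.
[K : Q] = 4

Solving the quadratic in x^2: x^2 = (499 ± √(499^2 - 4·62178))/2 = (499 ± √289)/2 = (499 ± 17)/2, giving x^2 = 241 or x^2 = 258. So f(x) = (x^2 - 241)(x^2 - 258) and the roots of f are ±√241, ±√258. Hence the splitting field is K = Q(√241, √258). Since 241 and 258 are distinct squarefree integers > 1, their product 62178 is not a perfect square, so √258 ∉ Q(√241). By the tower law [K:Q] = [Q(√241,√258):Q(√241)] · [Q(√241):Q] = 2 · 2 = 4.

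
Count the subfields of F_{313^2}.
F_{313^2} has 2 subfields

The subfields of F_{p^n} are exactly the fields F_{p^d} for d | n (each is the fixed field of the unique index-d subgroup of Gal(F_{p^n}/F_p) ≅ Z/nZ). The divisors of n = 2 are {1, 2}, giving 2 subfields: F_{313^1}, F_{313^2}.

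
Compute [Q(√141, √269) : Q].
[Q(√141, √269) : Q] = 4

[Q(√141):Q] = 2 (min poly x^2 - 141, irreducible since 141 is squarefree > 1). For the top step, suppose √269 ∈ Q(√141), say √269 = c + d√141 with c, d ∈ Q. Squaring: 269 = c^2 + 141d^2 + 2cd√141. Since √141 ∉ Q this forces 2cd = 0. If d = 0 then √269 = c ∈ Q, contradicting 269 squarefree > 1. If c = 0 then 269 = 141d^2, so 141·269 = (141d)^2 is a perfect square in Q — but 141·269 = 37929 is not a perfect square (since 141 and 269 are distinct squarefree integers). Contradiction. Hence √269 ∉ Q(√141), so x^2 - 269 stays irreducible over Q(√141) and [Q(√141, √269) : Q(√141)] = 2. By the tower law, [Q(√141, √269) : Q] = 2 · 2 = 4.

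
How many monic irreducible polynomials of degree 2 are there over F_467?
There are 108811 monic irreducible polynomials of degree 2 over F_467

Each element of F_{467^2} that lies in no proper subfield is a root of exactly one monic irreducible of degree 2 over F_467, and each such polynomial has 2 distinct roots in F_{467^2}. By Möbius inversion the count is N_467(2) = (1/2) Σ_{d|2} μ(2/d) · 467^d = (1/2)(μ(2)·467^1 + μ(1)·467^2) = 217622/2 = 108811.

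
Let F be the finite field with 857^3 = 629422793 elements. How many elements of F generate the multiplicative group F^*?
There are φ(629422792) = 311769744 primitive elements

F_q^* is cyclic of order q - 1 = 629422792. A cyclic group of order m has exactly φ(m) generators. Here m = 629422792 = 2^3 · 107 · 735307, so the number of primitive elements is φ(629422792) = 311769744.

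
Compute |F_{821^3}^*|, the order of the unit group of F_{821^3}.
|F_{821^3}^*| = 553387660

F_{821^3} has 821^3 = 553387661 elements; its multiplicative group consists of all nonzero elements, so |F_{821^3}^*| = 553387661 - 1 = 553387660. (It is cyclic since any finite subgroup of the multiplicative group of a field is cyclic.)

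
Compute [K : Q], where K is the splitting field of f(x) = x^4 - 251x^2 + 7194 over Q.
[K : Q] = 4

Solving the quadratic in x^2: x^2 = (251 ± √(251^2 - 4·7194))/2 = (251 ± √34225)/2 = (251 ± 185)/2, giving x^2 = 218 or x^2 = 33. So f(x) = (x^2 - 218)(x^2 - 33) and the roots of f are ±√218, ±√33. Hence the splitting field is K = Q(√218, √33). Since 218 and 33 are distinct squarefree integers > 1, their product 7194 is not a perfect square, so √33 ∉ Q(√218). By the tower law [K:Q] = [Q(√218,√33):Q(√218)] · [Q(√218):Q] = 2 · 2 = 4.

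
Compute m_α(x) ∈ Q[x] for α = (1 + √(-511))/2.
m_α(x) = x^2 - x + 128

From 2α - 1 = √(-511), squaring gives (2α - 1)^2 = -511, i.e. 4α^2 - 4α + 1 = -511, so α^2 - α + (1 + 511)/4 = 0. Since -511 ≡ 1 (mod 4), (1 + 511)/4 = 128 ∈ Z. The polynomial x^2 - x + 128 has discriminant 1 - 4·(128) = -511, which is not a perfect square in Q (d = -511 is squarefree and ≠ 1), so x^2 - x + 128 is irreducible over Q. It is the minimal polynomial of α.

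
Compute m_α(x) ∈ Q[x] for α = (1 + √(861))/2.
m_α(x) = x^2 - x - 215

From 2α - 1 = √(861), squaring gives (2α - 1)^2 = 861, i.e. 4α^2 - 4α + 1 = 861, so α^2 - α + (1 - 861)/4 = 0. Since 861 ≡ 1 (mod 4), (1 - 861)/4 = -215 ∈ Z. The polynomial x^2 - x - 215 has discriminant 1 - 4·(-215) = 861, which is not a perfect square in Q (d = 861 is squarefree and ≠ 1), so x^2 - x - 215 is irreducible over Q. It is the minimal polynomial of α.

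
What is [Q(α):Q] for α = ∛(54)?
[Q(α):Q] = 3

The minimal polynomial of α is x^3 - 54, irreducible over Q since 54 is not a perfect cube (so x^3 - 54 has no rational root). Hence [Q(α):Q] = deg(m_α) = 3.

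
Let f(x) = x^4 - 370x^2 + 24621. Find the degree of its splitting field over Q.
[K : Q] = 4

Solving the quadratic in x^2: x^2 = (370 ± √(370^2 - 4·24621))/2 = (370 ± √38416)/2 = (370 ± 196)/2, giving x^2 = 283 or x^2 = 87. So f(x) = (x^2 - 283)(x^2 - 87) and the roots of f are ±√283, ±√87. Hence the splitting field is K = Q(√283, √87). Since 283 and 87 are distinct squarefree integers > 1, their product 24621 is not a perfect square, so √87 ∉ Q(√283). By the tower law [K:Q] = [Q(√283,√87):Q(√283)] · [Q(√283):Q] = 2 · 2 = 4.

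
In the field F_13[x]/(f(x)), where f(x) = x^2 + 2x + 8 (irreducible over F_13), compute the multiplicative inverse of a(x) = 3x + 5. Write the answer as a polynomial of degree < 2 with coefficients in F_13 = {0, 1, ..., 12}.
a(x)^(-1) ≡ 5x + 6 (mod f(x))

Since f is irreducible over F_13, F_13[x]/(f) is a field and a(x) ≠ 0 has an inverse. Apply the extended Euclidean algorithm to f(x) and a(x) in F_13[x]: f(x) = (9x + 3)·a(x) + (6). The last nonzero remainder is the constant 6 = gcd(f, a) in F_13. Back-substituting through the division chain expresses 6 = s(x)·a(x) + t(x)·f(x) with s(x) ≡ 4x + 10 (mod f), so (4x + 10)·a(x) ≡ 6 (mod f). Multiplying by 6^(-1) ≡ 11 in F_13 gives a(x)^(-1) ≡ 11·(4x + 10) ≡ 5x + 6 (mod f). Check: (3x + 5)·(5x + 6) = 2x^2 + 4x + 4 ≡ 1 (mod x^2 + 2x + 8).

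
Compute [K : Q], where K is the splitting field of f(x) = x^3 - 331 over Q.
[K : Q] = 6

The roots of x^3 - 331 are ∛331, ω∛331, ω^2∛331 where ω = e^(2πi/3) is a primitive cube root of unity, so K = Q(∛331, ω). Now [Q(∛331):Q] = 3 (since 331 is not a perfect cube, x^3 - 331 is irreducible) and [Q(ω):Q] = 2. Both 2 and 3 divide [K:Q], and [K:Q] ≤ 3·2 = 6, so [K:Q] = 6. (Equivalently: Q(∛331) ⊂ R but ω ∉ R, so [K : Q(∛331)] = 2.)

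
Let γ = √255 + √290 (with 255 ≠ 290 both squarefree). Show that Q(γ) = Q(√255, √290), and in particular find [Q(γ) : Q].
[Q(γ) : Q] = 4 (equivalently, Q(γ) = Q(√255, √290))

Obviously Q(γ) ⊆ Q(√255, √290), and [Q(√255, √290):Q] = 4 (since 255, 290 are distinct squarefree integers > 1 with 73950 not a perfect square). To show equality we compute the minimal polynomial of γ. From γ = √255 + √290: γ^2 = 255 + 2√(73950) + 290 = 545 + 2√(73950), so γ^2 - 545 = 2√(73950); squaring, (γ^2 - 545)^2 = 4·73950, i.e. γ^4 - 1090γ^2 + 297025 - 295800 = 0, i.e. γ^4 - 1090γ^2 + 1225 = 0. So γ is a root of x^4 - 1090x^2 + 1225. This polynomial is irreducible over Q: it has no rational root (each ±√255 ± √290 is irrational), and any factorization into two quadratics over Q would force √(73950) ∈ Q (pairing opposite roots) or √255, √290 ∈ Q (other pairings), all impossible. Hence [Q(γ):Q] = 4 = [Q(√255, √290):Q], so Q(γ) = Q(√255, √290).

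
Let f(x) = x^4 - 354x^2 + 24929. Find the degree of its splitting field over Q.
[K : Q] = 4

Solving the quadratic in x^2: x^2 = (354 ± √(354^2 - 4·24929))/2 = (354 ± √25600)/2 = (354 ± 160)/2, giving x^2 = 97 or x^2 = 257. So f(x) = (x^2 - 97)(x^2 - 257) and the roots of f are ±√97, ±√257. Hence the splitting field is K = Q(√97, √257). Since 97 and 257 are distinct squarefree integers > 1, their product 24929 is not a perfect square, so √257 ∉ Q(√97). By the tower law [K:Q] = [Q(√97,√257):Q(√97)] · [Q(√97):Q] = 2 · 2 = 4.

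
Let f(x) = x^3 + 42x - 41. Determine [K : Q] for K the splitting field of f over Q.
[K : Q] = 6

By the rational root test, any rational root of the monic integer polynomial f(x) = x^3 + 42x - 41 must be an integer dividing the constant term -41, i.e. one of ±{1, 41}. Evaluating: f(1) = 2, f(-1) = -84, f(41) = 70602, f(-41) = -70684; none is 0, so f has no rational root and is therefore irreducible over Q (a cubic with no linear factor over a field is irreducible). For an irreducible cubic, the Galois group is A_3 or S_3 according as the discriminant disc(f) = -4a^3 - 27b^2 = -4·(42)^3 - 27·(-41)^2 = -341739 is or is not a square in Q. Here disc(f) = -341739 is not a perfect square in Q, so the Galois group of f over Q is not contained in A_3 and must be all of S_3. The splitting field has degree |S_3| = 6 over Q, so [K : Q] = 6.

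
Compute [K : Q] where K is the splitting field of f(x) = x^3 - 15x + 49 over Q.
[K : Q] = 6

By the rational root test, any rational root of the monic integer polynomial f(x) = x^3 - 15x + 49 must be an integer dividing the constant term 49, i.e. one of ±{1, 7, 49}. Evaluating: f(1) = 35, f(-1) = 63, f(7) = 287, f(-7) = -189, f(49) = 116963, f(-49) = -116865; none is 0, so f has no rational root and is therefore irreducible over Q (a cubic with no linear factor over a field is irreducible). For an irreducible cubic, the Galois group is A_3 or S_3 according as the discriminant disc(f) = -4a^3 - 27b^2 = -4·(-15)^3 - 27·(49)^2 = -51327 is or is not a square in Q. Here disc(f) = -51327 is not a perfect square in Q, so the Galois group of f over Q is not contained in A_3 and must be all of S_3. The splitting field has degree |S_3| = 6 over Q, so [K : Q] = 6.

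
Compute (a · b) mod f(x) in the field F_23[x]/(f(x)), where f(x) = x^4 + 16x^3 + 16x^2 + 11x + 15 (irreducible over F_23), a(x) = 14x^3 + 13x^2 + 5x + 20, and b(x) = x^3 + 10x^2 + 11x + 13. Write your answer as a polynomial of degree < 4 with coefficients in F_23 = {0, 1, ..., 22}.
a · b ≡ 9x^3 + 18x^2 + 7x + 1 (mod f(x))

Multiply in F_23[x]: a(x)·b(x) = (14x^3 + 13x^2 + 5x + 20)·(x^3 + 10x^2 + 11x + 13) = 14x^6 + 15x^5 + 13x^4 + 4x^3 + 10x^2 + 9x + 7. This has degree ≥ 4, so divide by f(x) over F_23: 14x^6 + 15x^5 + 13x^4 + 4x^3 + 10x^2 + 9x + 7 = (14x^2 + 21x + 5)·(x^4 + 16x^3 + 16x^2 + 11x + 15) + (9x^3 + 18x^2 + 7x + 1). Hence a·b ≡ 9x^3 + 18x^2 + 7x + 1 (mod f). (F_23[x]/(f) is a field with 23^4 = 279841 elements since f is irreducible of degree 4.)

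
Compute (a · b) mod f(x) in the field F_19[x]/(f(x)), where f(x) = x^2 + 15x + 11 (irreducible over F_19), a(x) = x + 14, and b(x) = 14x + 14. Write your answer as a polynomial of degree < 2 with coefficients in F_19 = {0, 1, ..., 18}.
a · b ≡ 4 (mod f(x))

Multiply in F_19[x]: a(x)·b(x) = (x + 14)·(14x + 14) = 14x^2 + x + 6. This has degree ≥ 2, so divide by f(x) over F_19: 14x^2 + x + 6 = (14)·(x^2 + 15x + 11) + (4). Hence a·b ≡ 4 (mod f). (F_19[x]/(f) is a field with 19^2 = 361 elements since f is irreducible of degree 2.)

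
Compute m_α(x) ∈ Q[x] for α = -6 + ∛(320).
m_α(x) = x^3 + 18x^2 + 108x - 104

Set β = α + 6 = ∛(320), so β^3 = 320. Then (α + 6)^3 - 320 = 0, i.e. α is a root of g(x) = (x + 6)^3 - 320 = x^3 + 18x^2 + 108x - 104. Since g(x) = h(x + 6) where h(x) = x^3 - 320, and h is irreducible over Q (because 320 is not a perfect cube, so h has no rational root, and a monic cubic with no rational root is irreducible), g is also irreducible (irreducibility is preserved under the substitution x → x + 6). Hence m_α(x) = x^3 + 18x^2 + 108x - 104.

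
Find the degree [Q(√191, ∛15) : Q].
[Q(√191, ∛15) : Q] = 6

Let L = Q(√191, ∛15). Since Q(√191) ⊂ L and [Q(√191):Q] = 2, the tower law gives 2 | [L:Q]. Likewise Q(∛15) ⊂ L with [Q(∛15):Q] = 3 (because 15 is not a perfect cube), so 3 | [L:Q]. As gcd(2,3) = 1, [L:Q] is divisible by 6. Conversely L is generated over Q by √191 and ∛15, so [L:Q] ≤ 2·3 = 6. Therefore [Q(√191, ∛15) : Q] = 6.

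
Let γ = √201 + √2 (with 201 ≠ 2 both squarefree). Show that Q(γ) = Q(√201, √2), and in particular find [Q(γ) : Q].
[Q(γ) : Q] = 4 (equivalently, Q(γ) = Q(√201, √2))

Obviously Q(γ) ⊆ Q(√201, √2), and [Q(√201, √2):Q] = 4 (since 201, 2 are distinct squarefree integers > 1 with 402 not a perfect square). To show equality we compute the minimal polynomial of γ. From γ = √201 + √2: γ^2 = 201 + 2√(402) + 2 = 203 + 2√(402), so γ^2 - 203 = 2√(402); squaring, (γ^2 - 203)^2 = 4·402, i.e. γ^4 - 406γ^2 + 41209 - 1608 = 0, i.e. γ^4 - 406γ^2 + 39601 = 0. So γ is a root of x^4 - 406x^2 + 39601. This polynomial is irreducible over Q: it has no rational root (each ±√201 ± √2 is irrational), and any factorization into two quadratics over Q would force √(402) ∈ Q (pairing opposite roots) or √201, √2 ∈ Q (other pairings), all impossible. Hence [Q(γ):Q] = 4 = [Q(√201, √2):Q], so Q(γ) = Q(√201, √2).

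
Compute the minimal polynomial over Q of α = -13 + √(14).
m_α(x) = x^2 + 26x + 155

From α + 13 = √(14), squaring gives (α + 13)^2 = 14, i.e. α^2 + 26α + 169 = 14, so α^2 + 26α + 155 = 0. The discriminant of x^2 + 26x + 155 is (26)^2 - 4·(155) = 676 - 620 = 56, and 4·(14) is not a perfect square in Q since 14 is squarefree and ≠ 1. Hence x^2 + 26x + 155 is irreducible over Q and is the minimal polynomial of α.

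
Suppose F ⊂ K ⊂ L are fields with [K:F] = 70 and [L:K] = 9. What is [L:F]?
[L:F] = 630

The tower law says that for any tower of field extensions F ⊂ K ⊂ L with finite degrees, [L:F] = [L:K] · [K:F]. Here this gives [L:F] = 9 · 70 = 630.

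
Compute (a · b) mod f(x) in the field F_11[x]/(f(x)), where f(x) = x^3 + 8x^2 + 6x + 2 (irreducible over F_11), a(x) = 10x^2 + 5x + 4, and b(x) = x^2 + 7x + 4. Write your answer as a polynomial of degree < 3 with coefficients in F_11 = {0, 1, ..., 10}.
a · b ≡ 4x^2 + 3x + 4 (mod f(x))

Multiply in F_11[x]: a(x)·b(x) = (10x^2 + 5x + 4)·(x^2 + 7x + 4) = 10x^4 + 9x^3 + 2x^2 + 4x + 5. This has degree ≥ 3, so divide by f(x) over F_11: 10x^4 + 9x^3 + 2x^2 + 4x + 5 = (10x + 6)·(x^3 + 8x^2 + 6x + 2) + (4x^2 + 3x + 4). Hence a·b ≡ 4x^2 + 3x + 4 (mod f). (F_11[x]/(f) is a field with 11^3 = 1331 elements since f is irreducible of degree 3.)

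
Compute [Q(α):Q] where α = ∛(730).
[Q(α):Q] = 3

The minimal polynomial of α is x^3 - 730, irreducible over Q since 730 is not a perfect cube (so x^3 - 730 has no rational root). Hence [Q(α):Q] = deg(m_α) = 3.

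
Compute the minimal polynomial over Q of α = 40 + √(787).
m_α(x) = x^2 - 80x + 813

From α - 40 = √(787), squaring gives (α - 40)^2 = 787, i.e. α^2 - 80α + 1600 = 787, so α^2 - 80α + 813 = 0. The discriminant of x^2 - 80x + 813 is (-80)^2 - 4·(813) = 6400 - 3252 = 3148, and 4·(787) is not a perfect square in Q since 787 is squarefree and ≠ 1. Hence x^2 - 80x + 813 is irreducible over Q and is the minimal polynomial of α.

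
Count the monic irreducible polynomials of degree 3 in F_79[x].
There are 164320 monic irreducible polynomials of degree 3 over F_79

Each element of F_{79^3} that lies in no proper subfield is a root of exactly one monic irreducible of degree 3 over F_79, and each such polynomial has 3 distinct roots in F_{79^3}. By Möbius inversion the count is N_79(3) = (1/3) Σ_{d|3} μ(3/d) · 79^d = (1/3)(μ(3)·79^1 + μ(1)·79^3) = 492960/3 = 164320.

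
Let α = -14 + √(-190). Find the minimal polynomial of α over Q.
m_α(x) = x^2 + 28x + 386

From α + 14 = √(-190), squaring gives (α + 14)^2 = -190, i.e. α^2 + 28α + 196 = -190, so α^2 + 28α + 386 = 0. The discriminant of x^2 + 28x + 386 is (28)^2 - 4·(386) = 784 - 1544 = -760, and 4·(-190) is not a perfect square in Q since -190 is squarefree and ≠ 1. Hence x^2 + 28x + 386 is irreducible over Q and is the minimal polynomial of α.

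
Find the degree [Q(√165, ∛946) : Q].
[Q(√165, ∛946) : Q] = 6

Let L = Q(√165, ∛946). Since Q(√165) ⊂ L and [Q(√165):Q] = 2, the tower law gives 2 | [L:Q]. Likewise Q(∛946) ⊂ L with [Q(∛946):Q] = 3 (because 946 is not a perfect cube), so 3 | [L:Q]. As gcd(2,3) = 1, [L:Q] is divisible by 6. Conversely L is generated over Q by √165 and ∛946, so [L:Q] ≤ 2·3 = 6. Therefore [Q(√165, ∛946) : Q] = 6.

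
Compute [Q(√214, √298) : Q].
[Q(√214, √298) : Q] = 4

[Q(√214):Q] = 2 (min poly x^2 - 214, irreducible since 214 is squarefree > 1). For the top step, suppose √298 ∈ Q(√214), say √298 = c + d√214 with c, d ∈ Q. Squaring: 298 = c^2 + 214d^2 + 2cd√214. Since √214 ∉ Q this forces 2cd = 0. If d = 0 then √298 = c ∈ Q, contradicting 298 squarefree > 1. If c = 0 then 298 = 214d^2, so 214·298 = (214d)^2 is a perfect square in Q — but 214·298 = 63772 is not a perfect square (since 214 and 298 are distinct squarefree integers). Contradiction. Hence √298 ∉ Q(√214), so x^2 - 298 stays irreducible over Q(√214) and [Q(√214, √298) : Q(√214)] = 2. By the tower law, [Q(√214, √298) : Q] = 2 · 2 = 4.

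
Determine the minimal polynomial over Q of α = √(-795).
m_α(x) = x^2 + 795

α satisfies α^2 + 795 = 0, so x^2 + 795 annihilates α. Since d = -795 is squarefree and ≠ 1, it is not a perfect square in Q, so x^2 + 795 has no rational root and is therefore irreducible over Q (a degree-2 polynomial over a field is irreducible iff it has no root). Hence m_α(x) = x^2 + 795.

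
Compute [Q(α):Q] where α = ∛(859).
[Q(α):Q] = 3

The minimal polynomial of α is x^3 - 859, irreducible over Q since 859 is not a perfect cube (so x^3 - 859 has no rational root). Hence [Q(α):Q] = deg(m_α) = 3.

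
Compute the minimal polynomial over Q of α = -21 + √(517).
m_α(x) = x^2 + 42x - 76

From α + 21 = √(517), squaring gives (α + 21)^2 = 517, i.e. α^2 + 42α + 441 = 517, so α^2 + 42α - 76 = 0. The discriminant of x^2 + 42x - 76 is (42)^2 - 4·(-76) = 1764 + 304 = 2068, and 4·(517) is not a perfect square in Q since 517 is squarefree and ≠ 1. Hence x^2 + 42x - 76 is irreducible over Q and is the minimal polynomial of α.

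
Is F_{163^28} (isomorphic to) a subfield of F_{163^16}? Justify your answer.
No: F_{163^28} is not a subfield of F_{163^16}

F_{p^m} embeds in F_{p^n} iff m | n. Here 28 ∤ 16 (since 16 = 0·28 + 16 with remainder 16 ≠ 0), so F_{163^28} is not a subfield of F_{163^16}. Equivalently: if it were, the tower law would give 28 = [F_{163^28}:F_163] dividing [F_{163^16}:F_163] = 16, contradiction.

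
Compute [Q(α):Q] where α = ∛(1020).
[Q(α):Q] = 3

The minimal polynomial of α is x^3 - 1020, irreducible over Q since 1020 is not a perfect cube (so x^3 - 1020 has no rational root). Hence [Q(α):Q] = deg(m_α) = 3.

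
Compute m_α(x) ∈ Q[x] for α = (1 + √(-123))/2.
m_α(x) = x^2 - x + 31

From 2α - 1 = √(-123), squaring gives (2α - 1)^2 = -123, i.e. 4α^2 - 4α + 1 = -123, so α^2 - α + (1 + 123)/4 = 0. Since -123 ≡ 1 (mod 4), (1 + 123)/4 = 31 ∈ Z. The polynomial x^2 - x + 31 has discriminant 1 - 4·(31) = -123, which is not a perfect square in Q (d = -123 is squarefree and ≠ 1), so x^2 - x + 31 is irreducible over Q. It is the minimal polynomial of α.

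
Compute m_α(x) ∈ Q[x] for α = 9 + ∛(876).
m_α(x) = x^3 - 27x^2 + 243x - 1605

Set β = α - 9 = ∛(876), so β^3 = 876. Then (α - 9)^3 - 876 = 0, i.e. α is a root of g(x) = (x - 9)^3 - 876 = x^3 - 27x^2 + 243x - 1605. Since g(x) = h(x - 9) where h(x) = x^3 - 876, and h is irreducible over Q (because 876 is not a perfect cube, so h has no rational root, and a monic cubic with no rational root is irreducible), g is also irreducible (irreducibility is preserved under the substitution x → x - 9). Hence m_α(x) = x^3 - 27x^2 + 243x - 1605.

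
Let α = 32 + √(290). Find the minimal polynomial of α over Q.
m_α(x) = x^2 - 64x + 734

From α - 32 = √(290), squaring gives (α - 32)^2 = 290, i.e. α^2 - 64α + 1024 = 290, so α^2 - 64α + 734 = 0. The discriminant of x^2 - 64x + 734 is (-64)^2 - 4·(734) = 4096 - 2936 = 1160, and 4·(290) is not a perfect square in Q since 290 is squarefree and ≠ 1. Hence x^2 - 64x + 734 is irreducible over Q and is the minimal polynomial of α.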